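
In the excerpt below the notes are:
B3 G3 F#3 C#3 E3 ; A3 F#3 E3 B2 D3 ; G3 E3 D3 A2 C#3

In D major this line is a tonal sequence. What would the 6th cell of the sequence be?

D3 B2 A2 E2 G2

With a 5-note motive the entries are B3, A3, G3, each down a 2nd from the previous.
Carrying on: F#3 → E3 → D3.
From D3 the diatonic shape gives D3 B2 A2 E2 G2.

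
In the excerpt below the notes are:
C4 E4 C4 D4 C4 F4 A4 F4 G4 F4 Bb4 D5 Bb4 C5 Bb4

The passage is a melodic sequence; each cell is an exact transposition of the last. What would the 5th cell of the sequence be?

With a 5-note motive the entries are C4, F4, Bb4, each up a 4th from the previous.
Extending up a 4th: Eb5 → Ab5.
From Ab5 the exact shape gives Ab5 C6 Ab5 Bb5 Ab5.

Ab5 C6 Ab5 Bb5 Ab5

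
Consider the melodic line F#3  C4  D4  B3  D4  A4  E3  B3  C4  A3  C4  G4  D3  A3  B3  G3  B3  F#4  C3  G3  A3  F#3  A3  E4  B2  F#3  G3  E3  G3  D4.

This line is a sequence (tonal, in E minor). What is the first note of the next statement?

A2

Taking 6-note groups, the heads are F#3, E3, D3, C3, B2: the pattern moves down a 2nd.
One more step down a 2nd gives A2.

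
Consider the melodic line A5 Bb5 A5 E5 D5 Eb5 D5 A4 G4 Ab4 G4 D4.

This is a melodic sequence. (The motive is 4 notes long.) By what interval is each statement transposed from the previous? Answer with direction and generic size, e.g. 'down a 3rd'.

down a 5th

With a 4-note motive the entries are A5, D5, G4, each down a 5th from the previous.
From A5 to D5: down a 5th.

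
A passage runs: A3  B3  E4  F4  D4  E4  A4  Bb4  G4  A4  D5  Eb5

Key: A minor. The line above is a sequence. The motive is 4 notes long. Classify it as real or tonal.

Each cell has the same semitone pattern (2, 5, 1) — intervals are preserved exactly.
And Bb4 lies outside A minor, so the sequence is real rather than tonal.

real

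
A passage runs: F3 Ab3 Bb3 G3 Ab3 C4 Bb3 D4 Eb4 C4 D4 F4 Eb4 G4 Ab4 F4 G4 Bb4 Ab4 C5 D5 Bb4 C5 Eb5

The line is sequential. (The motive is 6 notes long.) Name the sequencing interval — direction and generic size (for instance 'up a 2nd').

With a 6-note motive the entries are F3, Bb3, Eb4, Ab4, each up a 4th from the previous.
F3 to Bb3 is up a 4th.

up a 4th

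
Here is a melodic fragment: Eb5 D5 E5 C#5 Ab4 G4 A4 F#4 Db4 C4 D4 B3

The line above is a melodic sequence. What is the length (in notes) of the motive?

4

12 notes total. Splitting into 3 groups of 4:
Eb5 D5 E5 C#5 | Ab4 G4 A4 F#4 | Db4 C4 D4 B3
That's a consistent down a 5th shift per cell, and no other grouping gives one.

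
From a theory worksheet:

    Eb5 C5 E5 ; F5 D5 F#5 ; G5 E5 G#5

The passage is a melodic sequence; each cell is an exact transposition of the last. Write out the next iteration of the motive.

A5 F#5 A#5

Taking 3-note groups, the heads are Eb5, F5, G5: the pattern moves up a 2nd.
Statement 4 starts on A5 and keeps the same exact contour: A5 F#5 A#5.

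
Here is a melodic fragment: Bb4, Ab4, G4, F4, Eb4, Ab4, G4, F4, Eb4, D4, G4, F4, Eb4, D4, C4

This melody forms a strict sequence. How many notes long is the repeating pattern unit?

Try groups of 5 (3 cells in 15 notes):
Bb4 Ab4 G4 F4 Eb4 | Ab4 G4 F4 Eb4 D4 | G4 F4 Eb4 D4 C4
That's a consistent down a 2nd shift per cell, and no other grouping gives one.

5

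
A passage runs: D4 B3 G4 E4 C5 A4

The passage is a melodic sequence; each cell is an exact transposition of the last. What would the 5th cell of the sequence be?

Taking 2-note groups, the heads are D4, G4, C5: the pattern moves up a 4th.
Extending up a 4th: F5 → Bb5.
From Bb5 the exact shape gives Bb5 G5.

Bb5 G5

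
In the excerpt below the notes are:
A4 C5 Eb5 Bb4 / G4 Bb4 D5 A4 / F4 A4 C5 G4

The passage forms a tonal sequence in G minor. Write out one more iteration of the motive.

With a 4-note motive the entries are A4, G4, F4, each down a 2nd from the previous.
From Eb4 the diatonic shape gives Eb4 G4 Bb4 F4.

Eb4 G4 Bb4 F4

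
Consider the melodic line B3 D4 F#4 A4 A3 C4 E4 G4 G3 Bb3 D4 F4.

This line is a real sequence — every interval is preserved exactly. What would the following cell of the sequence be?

F3 Ab3 C4 Eb4

The 4-note cells begin on B3, A3, G3 — each down a 2nd from the last.
So cell 4 is F3 Ab3 C4 Eb4.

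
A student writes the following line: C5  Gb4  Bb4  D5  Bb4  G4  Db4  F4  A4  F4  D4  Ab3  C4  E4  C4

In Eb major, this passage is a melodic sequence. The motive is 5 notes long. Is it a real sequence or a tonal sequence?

Each cell has the same semitone pattern (-6, 4, 4, -4) — intervals are preserved exactly.
And Gb4 lies outside Eb major, so the sequence is real rather than tonal.

real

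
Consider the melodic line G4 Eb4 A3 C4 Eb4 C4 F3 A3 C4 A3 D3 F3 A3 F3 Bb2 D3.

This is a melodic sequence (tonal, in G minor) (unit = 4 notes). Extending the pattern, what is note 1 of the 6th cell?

With 4-note cells, note 1 of each statement runs G4, Eb4, C4, A3.
Extending down a 3rd: F3 → D3.

D3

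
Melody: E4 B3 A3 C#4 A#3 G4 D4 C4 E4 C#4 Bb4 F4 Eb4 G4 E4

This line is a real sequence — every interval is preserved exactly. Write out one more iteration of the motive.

Db5 Ab4 Gb4 Bb4 G4

Taking 5-note groups, the heads are E4, G4, Bb4: the pattern moves up a 3rd.
From Db5 the exact shape gives Db5 Ab4 Gb4 Bb4 G4.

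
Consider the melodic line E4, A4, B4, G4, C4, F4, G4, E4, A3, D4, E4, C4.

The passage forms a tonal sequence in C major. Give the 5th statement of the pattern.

D3 G3 A3 F3

Taking 4-note groups, the heads are E4, C4, A3: the pattern moves down a 3rd.
Continuing the starts: F3 → D3.
Statement 5 starts on D3 and keeps the same diatonic contour: D3 G3 A3 F3.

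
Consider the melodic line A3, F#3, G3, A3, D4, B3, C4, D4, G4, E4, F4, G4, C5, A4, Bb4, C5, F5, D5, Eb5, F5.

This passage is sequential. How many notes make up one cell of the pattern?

Try groups of 4 (5 cells in 20 notes):
A3 F#3 G3 A3 | D4 B3 C4 D4 | G4 E4 F4 G4 | C5 A4 Bb4 C5 | F5 D5 Eb5 F5
Every group is a transposition up a 4th of the one before; no shorter unit works.

4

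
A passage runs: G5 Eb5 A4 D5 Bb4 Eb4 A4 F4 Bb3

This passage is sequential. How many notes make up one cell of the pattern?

3

9 notes total. Splitting into 3 groups of 3:
G5 Eb5 A4 | D5 Bb4 Eb4 | A4 F4 Bb3
Every group is a transposition down a 4th of the one before; no shorter unit works.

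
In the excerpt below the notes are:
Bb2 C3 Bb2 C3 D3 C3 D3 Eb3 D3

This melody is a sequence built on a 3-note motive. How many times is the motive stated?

3

9 notes in groups of 3 gives 9/3 = 3 statements.
Starts: Bb2, C3, D3 — each up a 2nd.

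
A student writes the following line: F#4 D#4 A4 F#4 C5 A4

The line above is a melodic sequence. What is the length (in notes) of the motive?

6 notes total. Splitting into 3 groups of 2:
F#4 D#4 | A4 F#4 | C5 A4
Every group is a transposition up a 3rd of the one before; no shorter unit works.

2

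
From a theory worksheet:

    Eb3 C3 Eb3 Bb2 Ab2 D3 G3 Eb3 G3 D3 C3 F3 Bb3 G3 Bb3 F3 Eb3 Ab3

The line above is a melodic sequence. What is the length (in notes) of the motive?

6

There are 18 notes; a 6-note unit gives 3 cells:
Eb3 C3 Eb3 Bb2 Ab2 D3 | G3 Eb3 G3 D3 C3 F3 | Bb3 G3 Bb3 F3 Eb3 Ab3
Each cell is the previous one up a 3rd — so the unit is 6 notes.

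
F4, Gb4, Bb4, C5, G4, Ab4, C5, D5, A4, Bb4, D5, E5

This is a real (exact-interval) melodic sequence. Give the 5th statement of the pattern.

The 4-note cells begin on F4, G4, A4 — each up a 2nd from the last.
Extending up a 2nd: B4 → C#5.
So cell 5 is C#5 D5 F#5 G#5.

C#5 D5 F#5 G#5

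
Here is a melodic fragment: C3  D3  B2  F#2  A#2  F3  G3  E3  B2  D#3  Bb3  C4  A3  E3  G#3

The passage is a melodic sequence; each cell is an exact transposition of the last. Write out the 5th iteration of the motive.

Unit = 5 notes; the statements start on C3, F3, Bb3, moving up a 4th each time.
Continuing the starts: Eb4 → Ab4.
So cell 5 is Ab4 Bb4 G4 D4 F#4.

Ab4 Bb4 G4 D4 F#4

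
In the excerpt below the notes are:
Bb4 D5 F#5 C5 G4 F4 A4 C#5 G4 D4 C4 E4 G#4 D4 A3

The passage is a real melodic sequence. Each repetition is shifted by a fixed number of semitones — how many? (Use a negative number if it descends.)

-5

With a 5-note motive the entries are Bb4, F4, C4, each down a 4th from the previous.
Bb4→F4 is 65 − 70 = -5 semitones.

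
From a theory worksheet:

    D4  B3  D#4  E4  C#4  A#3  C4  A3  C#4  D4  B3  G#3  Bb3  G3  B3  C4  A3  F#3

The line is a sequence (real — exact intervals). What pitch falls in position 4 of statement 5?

Grouping in 6s, the 4th note of each cell is E4, D4, C4.
Each moves down a 2nd. Continuing: Bb3 → Ab3.

Ab3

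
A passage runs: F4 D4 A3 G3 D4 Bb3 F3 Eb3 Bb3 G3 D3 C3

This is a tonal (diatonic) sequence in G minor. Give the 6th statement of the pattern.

C3 A2 Eb2 D2

With a 4-note motive the entries are F4, D4, Bb3, each down a 3rd from the previous.
Carrying on: G3 → Eb3 → C3.
So cell 6 is C3 A2 Eb2 D2.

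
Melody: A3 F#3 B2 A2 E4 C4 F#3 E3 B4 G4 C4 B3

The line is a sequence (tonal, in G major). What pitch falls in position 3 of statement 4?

G4

The unit is 4 notes. Position-3 pitches of the 3 shown cells: B2, F#3, C4.
One more up a 5th gives G4.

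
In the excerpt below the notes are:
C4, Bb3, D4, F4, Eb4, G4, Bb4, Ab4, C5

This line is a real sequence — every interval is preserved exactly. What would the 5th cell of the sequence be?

Ab5 Gb5 Bb5

Taking 3-note groups, the heads are C4, F4, Bb4: the pattern moves up a 4th.
Extending up a 4th: Eb5 → Ab5.
Statement 5 starts on Ab5 and keeps the same exact contour: Ab5 Gb5 Bb5.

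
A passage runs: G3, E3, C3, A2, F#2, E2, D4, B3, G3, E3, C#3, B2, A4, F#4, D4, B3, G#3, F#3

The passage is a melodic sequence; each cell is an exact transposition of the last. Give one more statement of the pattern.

Taking 6-note groups, the heads are G3, D4, A4: the pattern moves up a 5th.
Statement 4 starts on E5 and keeps the same exact contour: E5 C#5 A4 F#4 D#4 C#4.

E5 C#5 A4 F#4 D#4 C#4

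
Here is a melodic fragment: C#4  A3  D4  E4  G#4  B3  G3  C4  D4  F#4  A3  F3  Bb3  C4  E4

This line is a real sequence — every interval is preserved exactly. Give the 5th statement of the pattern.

With a 5-note motive the entries are C#4, B3, A3, each down a 2nd from the previous.
Continuing the starts: G3 → F3.
From F3 the exact shape gives F3 Db3 Gb3 Ab3 C4.

F3 Db3 Gb3 Ab3 C4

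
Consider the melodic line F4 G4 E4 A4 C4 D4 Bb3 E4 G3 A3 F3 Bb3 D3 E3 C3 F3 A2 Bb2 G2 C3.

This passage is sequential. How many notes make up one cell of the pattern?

Try groups of 4 (5 cells in 20 notes):
F4 G4 E4 A4 | C4 D4 Bb3 E4 | G3 A3 F3 Bb3 | D3 E3 C3 F3 | A2 Bb2 G2 C3
Every group is a transposition down a 4th of the one before; no shorter unit works.

4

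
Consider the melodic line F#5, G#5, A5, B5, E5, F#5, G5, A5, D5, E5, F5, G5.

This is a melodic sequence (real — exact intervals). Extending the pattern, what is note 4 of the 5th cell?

Eb5

The unit is 4 notes. Position-4 pitches of the 3 shown cells: B5, A5, G5.
Carrying that down a 2nd forward: F5 → Eb5.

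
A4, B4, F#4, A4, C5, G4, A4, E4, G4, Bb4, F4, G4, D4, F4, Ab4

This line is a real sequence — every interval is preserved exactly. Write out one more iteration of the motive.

Eb4 F4 C4 Eb4 Gb4

Taking 5-note groups, the heads are A4, G4, F4: the pattern moves down a 2nd.
So cell 4 is Eb4 F4 C4 Eb4 Gb4.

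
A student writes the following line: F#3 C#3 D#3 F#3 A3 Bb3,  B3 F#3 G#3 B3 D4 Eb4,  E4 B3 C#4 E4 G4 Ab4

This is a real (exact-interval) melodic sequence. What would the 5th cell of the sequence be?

D5 A4 B4 D5 F5 Gb5

With a 6-note motive the entries are F#3, B3, E4, each up a 4th from the previous.
Extending up a 4th: A4 → D5.
From D5 the exact shape gives D5 A4 B4 D5 F5 Gb5.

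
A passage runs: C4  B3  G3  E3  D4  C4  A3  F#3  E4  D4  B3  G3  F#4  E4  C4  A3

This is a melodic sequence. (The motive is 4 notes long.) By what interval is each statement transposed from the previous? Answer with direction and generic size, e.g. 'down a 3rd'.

With a 4-note motive the entries are C4, D4, E4, F#4, each up a 2nd from the previous.
From C4 to D4: up a 2nd.

up a 2nd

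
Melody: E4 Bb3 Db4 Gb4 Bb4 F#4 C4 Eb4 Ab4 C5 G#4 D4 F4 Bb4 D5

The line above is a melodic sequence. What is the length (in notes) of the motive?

Try groups of 5 (3 cells in 15 notes):
E4 Bb3 Db4 Gb4 Bb4 | F#4 C4 Eb4 Ab4 C5 | G#4 D4 F4 Bb4 D5
That's a consistent up a 2nd shift per cell, and no other grouping gives one.

5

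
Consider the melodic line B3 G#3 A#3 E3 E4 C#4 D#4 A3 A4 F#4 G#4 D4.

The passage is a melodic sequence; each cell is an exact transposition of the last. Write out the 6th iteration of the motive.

Unit = 4 notes; the statements start on B3, E4, A4, moving up a 4th each time.
Carrying on: D5 → G5 → C6.
So cell 6 is C6 A5 B5 F5.

C6 A5 B5 F5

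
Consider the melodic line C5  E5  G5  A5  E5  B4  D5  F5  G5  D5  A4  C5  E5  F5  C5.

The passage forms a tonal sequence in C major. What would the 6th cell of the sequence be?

E4 G4 B4 C5 G4

With a 5-note motive the entries are C5, B4, A4, each down a 2nd from the previous.
Carrying on: G4 → F4 → E4.
From E4 the diatonic shape gives E4 G4 B4 C5 G4.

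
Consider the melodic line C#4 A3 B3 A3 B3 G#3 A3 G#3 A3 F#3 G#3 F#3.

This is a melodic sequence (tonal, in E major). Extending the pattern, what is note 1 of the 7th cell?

D#3

The unit is 4 notes. Position-1 pitches of the 3 shown cells: C#4, B3, A3.
Extending down a 2nd: G#3 → F#3 → E3 → D#3.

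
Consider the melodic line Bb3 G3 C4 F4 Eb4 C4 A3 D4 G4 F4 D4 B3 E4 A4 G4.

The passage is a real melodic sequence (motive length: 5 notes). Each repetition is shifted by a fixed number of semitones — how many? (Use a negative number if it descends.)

With a 5-note motive the entries are Bb3, C4, D4, each up a 2nd from the previous.
Bb3 to C4 spans +2 semitones.

2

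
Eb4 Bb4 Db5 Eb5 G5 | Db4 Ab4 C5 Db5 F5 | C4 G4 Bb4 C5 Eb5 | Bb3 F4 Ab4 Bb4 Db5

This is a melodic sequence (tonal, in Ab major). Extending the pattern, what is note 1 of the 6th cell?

G3

Grouping in 5s, the 1st note of each cell is Eb4, Db4, C4, Bb3.
Each moves down a 2nd. Continuing: Ab3 → G3.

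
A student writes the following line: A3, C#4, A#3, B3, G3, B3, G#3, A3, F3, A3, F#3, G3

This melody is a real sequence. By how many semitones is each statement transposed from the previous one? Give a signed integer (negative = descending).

-2

With a 4-note motive the entries are A3, G3, F3, each down a 2nd from the previous.
Counting half-steps from A3 to G3: -2.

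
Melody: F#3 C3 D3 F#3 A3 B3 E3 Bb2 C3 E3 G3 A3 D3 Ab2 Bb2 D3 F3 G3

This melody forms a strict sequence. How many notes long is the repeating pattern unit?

6

There are 18 notes; a 6-note unit gives 3 cells:
F#3 C3 D3 F#3 A3 B3 | E3 Bb2 C3 E3 G3 A3 | D3 Ab2 Bb2 D3 F3 G3
Each cell is the previous one down a 2nd — so the unit is 6 notes.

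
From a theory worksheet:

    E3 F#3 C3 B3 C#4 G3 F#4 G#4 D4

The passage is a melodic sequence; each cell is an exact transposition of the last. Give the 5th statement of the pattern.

G#5 A#5 E5

The 3-note cells begin on E3, B3, F#4 — each up a 5th from the last.
Continuing the starts: C#5 → G#5.
Statement 5 starts on G#5 and keeps the same exact contour: G#5 A#5 E5.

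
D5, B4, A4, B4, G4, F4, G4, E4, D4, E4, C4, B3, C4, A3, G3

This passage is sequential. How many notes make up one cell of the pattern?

15 notes total. Splitting into 5 groups of 3:
D5 B4 A4 | B4 G4 F4 | G4 E4 D4 | E4 C4 B3 | C4 A3 G3
Every group is a transposition down a 3rd of the one before; no shorter unit works.

3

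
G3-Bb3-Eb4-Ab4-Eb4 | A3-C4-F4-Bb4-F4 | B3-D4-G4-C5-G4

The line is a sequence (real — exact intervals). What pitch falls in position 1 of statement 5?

D#4

Grouping in 5s, the 1st note of each cell is G3, A3, B3.
Each moves up a 2nd. Continuing: C#4 → D#4.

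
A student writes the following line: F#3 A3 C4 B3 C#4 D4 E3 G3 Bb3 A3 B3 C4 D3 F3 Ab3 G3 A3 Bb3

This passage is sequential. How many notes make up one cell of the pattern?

There are 18 notes; a 6-note unit gives 3 cells:
F#3 A3 C4 B3 C#4 D4 | E3 G3 Bb3 A3 B3 C4 | D3 F3 Ab3 G3 A3 Bb3
Every group is a transposition down a 2nd of the one before; no shorter unit works.

6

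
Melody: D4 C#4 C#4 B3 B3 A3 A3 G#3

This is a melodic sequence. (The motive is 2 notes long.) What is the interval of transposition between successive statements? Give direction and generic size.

The 2-note cells begin on D4, C#4, B3, A3 — each down a 2nd from the last.
From D4 to C#4: down a 2nd.

down a 2nd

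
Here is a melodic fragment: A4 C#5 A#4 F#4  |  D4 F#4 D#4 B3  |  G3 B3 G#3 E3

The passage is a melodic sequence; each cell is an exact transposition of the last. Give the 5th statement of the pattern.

F2 A2 F#2 D2

The 4-note cells begin on A4, D4, G3 — each down a 5th from the last.
Extending down a 5th: C3 → F2.
Statement 5 starts on F2 and keeps the same exact contour: F2 A2 F#2 D2.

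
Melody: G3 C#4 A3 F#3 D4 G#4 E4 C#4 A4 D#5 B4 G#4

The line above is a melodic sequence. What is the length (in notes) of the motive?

4

Try groups of 4 (3 cells in 12 notes):
G3 C#4 A3 F#3 | D4 G#4 E4 C#4 | A4 D#5 B4 G#4
Every group is a transposition up a 5th of the one before; no shorter unit works.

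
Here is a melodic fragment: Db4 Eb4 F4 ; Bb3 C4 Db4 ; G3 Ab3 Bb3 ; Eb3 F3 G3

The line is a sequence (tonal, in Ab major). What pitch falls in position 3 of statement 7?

The unit is 3 notes. Position-3 pitches of the 4 shown cells: F4, Db4, Bb3, G3.
Each moves down a 3rd. Continuing: Eb3 → C3 → Ab2.

Ab2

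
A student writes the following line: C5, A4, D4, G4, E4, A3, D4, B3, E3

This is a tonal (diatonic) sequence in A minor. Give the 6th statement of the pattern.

With a 3-note motive the entries are C5, G4, D4, each down a 4th from the previous.
Continuing the starts: A3 → E3 → B2.
So cell 6 is B2 G2 C2.

B2 G2 C2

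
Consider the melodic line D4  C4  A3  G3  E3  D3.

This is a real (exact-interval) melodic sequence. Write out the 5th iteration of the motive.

F#2 E2

With a 2-note motive the entries are D4, A3, E3, each down a 4th from the previous.
Extending down a 4th: B2 → F#2.
So cell 5 is F#2 E2.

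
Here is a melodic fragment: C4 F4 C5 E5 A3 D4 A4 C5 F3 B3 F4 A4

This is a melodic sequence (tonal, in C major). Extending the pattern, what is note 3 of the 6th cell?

G3

Grouping in 4s, the 3rd note of each cell is C5, A4, F4.
Carrying that down a 3rd forward: D4 → B3 → G3.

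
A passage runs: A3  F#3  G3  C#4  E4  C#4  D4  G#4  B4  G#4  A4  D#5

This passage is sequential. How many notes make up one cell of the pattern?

4

Try groups of 4 (3 cells in 12 notes):
A3 F#3 G3 C#4 | E4 C#4 D4 G#4 | B4 G#4 A4 D#5
Every group is a transposition up a 5th of the one before; no shorter unit works.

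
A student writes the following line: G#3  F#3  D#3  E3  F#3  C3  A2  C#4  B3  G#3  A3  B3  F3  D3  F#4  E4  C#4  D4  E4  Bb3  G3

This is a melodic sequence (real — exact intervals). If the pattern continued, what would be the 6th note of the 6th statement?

Db5

The unit is 7 notes. Position-6 pitches of the 3 shown cells: C3, F3, Bb3.
Carrying that up a 4th forward: Eb4 → Ab4 → Db5.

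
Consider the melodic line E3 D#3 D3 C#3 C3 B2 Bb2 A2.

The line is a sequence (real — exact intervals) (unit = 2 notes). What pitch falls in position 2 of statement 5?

G2

The unit is 2 notes. Position-2 pitches of the 4 shown cells: D#3, C#3, B2, A2.
From A2, down a 2nd gives G2.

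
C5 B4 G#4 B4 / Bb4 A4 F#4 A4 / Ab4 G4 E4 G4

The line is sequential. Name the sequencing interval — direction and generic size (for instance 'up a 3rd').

The 4-note cells begin on C5, Bb4, Ab4 — each down a 2nd from the last.
C5 to Bb4 is down a 2nd.

down a 2nd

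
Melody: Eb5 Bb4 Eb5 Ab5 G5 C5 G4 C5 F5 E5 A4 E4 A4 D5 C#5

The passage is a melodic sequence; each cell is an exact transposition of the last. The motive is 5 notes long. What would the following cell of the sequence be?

Taking 5-note groups, the heads are Eb5, C5, A4: the pattern moves down a 3rd.
Statement 4 starts on F#4 and keeps the same exact contour: F#4 C#4 F#4 B4 A#4.

F#4 C#4 F#4 B4 A#4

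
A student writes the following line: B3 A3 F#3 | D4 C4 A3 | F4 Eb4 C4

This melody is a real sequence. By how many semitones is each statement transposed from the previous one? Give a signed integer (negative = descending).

Taking 3-note groups, the heads are B3, D4, F4: the pattern moves up a 3rd.
B3→D4 is 62 − 59 = 3 semitones.

3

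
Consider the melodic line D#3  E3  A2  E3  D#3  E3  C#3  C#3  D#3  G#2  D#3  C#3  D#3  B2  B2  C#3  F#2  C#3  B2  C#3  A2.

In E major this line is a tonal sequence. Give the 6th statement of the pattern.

F#2 G#2 C#2 G#2 F#2 G#2 E2

Unit = 7 notes; the statements start on D#3, C#3, B2, moving down a 2nd each time.
Continuing the starts: A2 → G#2 → F#2.
From F#2 the diatonic shape gives F#2 G#2 C#2 G#2 F#2 G#2 E2.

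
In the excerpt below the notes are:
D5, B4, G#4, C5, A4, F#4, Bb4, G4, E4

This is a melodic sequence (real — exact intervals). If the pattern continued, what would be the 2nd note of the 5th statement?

Eb4

With 3-note cells, note 2 of each statement runs B4, A4, G4.
Carrying that down a 2nd forward: F4 → Eb4.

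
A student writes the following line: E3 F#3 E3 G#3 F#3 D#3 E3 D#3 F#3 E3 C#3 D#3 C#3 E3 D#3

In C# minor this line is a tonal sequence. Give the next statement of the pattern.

B2 C#3 B2 D#3 C#3

Taking 5-note groups, the heads are E3, D#3, C#3: the pattern moves down a 2nd.
Statement 4 starts on B2 and keeps the same diatonic contour: B2 C#3 B2 D#3 C#3.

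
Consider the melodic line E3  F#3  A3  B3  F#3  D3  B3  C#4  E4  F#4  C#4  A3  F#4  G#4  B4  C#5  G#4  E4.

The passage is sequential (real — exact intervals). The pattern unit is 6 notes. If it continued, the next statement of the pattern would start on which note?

Taking 6-note groups, the heads are E3, B3, F#4: the pattern moves up a 5th.
One more step up a 5th gives C#5.

C#5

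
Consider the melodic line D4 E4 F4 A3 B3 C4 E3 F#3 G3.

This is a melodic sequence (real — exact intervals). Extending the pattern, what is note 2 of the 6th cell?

The unit is 3 notes. Position-2 pitches of the 3 shown cells: E4, B3, F#3.
Carrying that down a 4th forward: C#3 → G#2 → D#2.

D#2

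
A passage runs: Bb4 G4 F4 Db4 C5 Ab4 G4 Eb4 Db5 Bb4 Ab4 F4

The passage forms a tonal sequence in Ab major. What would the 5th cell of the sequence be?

F5 Db5 C5 Ab4

The 4-note cells begin on Bb4, C5, Db5 — each up a 2nd from the last.
Extending up a 2nd: Eb5 → F5.
So cell 5 is F5 Db5 C5 Ab4.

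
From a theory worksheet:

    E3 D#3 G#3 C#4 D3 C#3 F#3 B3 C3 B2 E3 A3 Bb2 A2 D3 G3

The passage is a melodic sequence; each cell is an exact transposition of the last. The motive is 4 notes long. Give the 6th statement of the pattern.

Gb2 F2 Bb2 Eb3

Unit = 4 notes; the statements start on E3, D3, C3, Bb2, moving down a 2nd each time.
Continuing the starts: Ab2 → Gb2.
From Gb2 the exact shape gives Gb2 F2 Bb2 Eb3.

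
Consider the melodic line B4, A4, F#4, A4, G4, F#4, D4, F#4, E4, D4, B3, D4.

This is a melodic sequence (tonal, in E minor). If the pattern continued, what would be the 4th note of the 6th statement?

With 4-note cells, note 4 of each statement runs A4, F#4, D4.
Extending down a 3rd: B3 → G3 → E3.

E3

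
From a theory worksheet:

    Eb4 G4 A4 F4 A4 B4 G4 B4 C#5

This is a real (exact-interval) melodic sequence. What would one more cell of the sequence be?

With a 3-note motive the entries are Eb4, F4, G4, each up a 2nd from the previous.
From A4 the exact shape gives A4 C#5 D#5.

A4 C#5 D#5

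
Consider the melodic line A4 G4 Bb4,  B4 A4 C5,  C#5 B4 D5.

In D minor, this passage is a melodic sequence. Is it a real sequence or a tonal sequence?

real

Each cell has the same semitone pattern (-2, 3) — intervals are preserved exactly.
And B4 lies outside D minor, so the sequence is real rather than tonal.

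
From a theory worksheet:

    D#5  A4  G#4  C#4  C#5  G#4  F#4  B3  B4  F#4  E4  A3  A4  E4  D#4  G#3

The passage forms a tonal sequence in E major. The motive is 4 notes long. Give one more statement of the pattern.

Unit = 4 notes; the statements start on D#5, C#5, B4, A4, moving down a 2nd each time.
So cell 5 is G#4 D#4 C#4 F#3.

G#4 D#4 C#4 F#3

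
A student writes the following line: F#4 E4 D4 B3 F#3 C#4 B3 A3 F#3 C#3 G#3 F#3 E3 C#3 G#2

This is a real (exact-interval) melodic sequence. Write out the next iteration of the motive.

The 5-note cells begin on F#4, C#4, G#3 — each down a 4th from the last.
Statement 4 starts on D#3 and keeps the same exact contour: D#3 C#3 B2 G#2 D#2.

D#3 C#3 B2 G#2 D#2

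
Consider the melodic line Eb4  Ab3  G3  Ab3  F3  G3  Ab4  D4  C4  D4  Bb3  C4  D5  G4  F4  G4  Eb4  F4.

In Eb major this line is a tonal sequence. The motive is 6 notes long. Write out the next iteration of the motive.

G5 C5 Bb4 C5 Ab4 Bb4

Unit = 6 notes; the statements start on Eb4, Ab4, D5, moving up a 4th each time.
From G5 the diatonic shape gives G5 C5 Bb4 C5 Ab4 Bb4.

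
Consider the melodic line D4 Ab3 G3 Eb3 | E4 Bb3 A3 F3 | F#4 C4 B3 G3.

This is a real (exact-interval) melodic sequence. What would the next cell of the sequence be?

The 4-note cells begin on D4, E4, F#4 — each up a 2nd from the last.
From G#4 the exact shape gives G#4 D4 C#4 A3.

G#4 D4 C#4 A3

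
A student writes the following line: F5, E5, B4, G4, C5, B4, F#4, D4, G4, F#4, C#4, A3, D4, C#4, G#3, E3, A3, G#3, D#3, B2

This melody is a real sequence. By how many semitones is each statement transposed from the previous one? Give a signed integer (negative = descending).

Taking 4-note groups, the heads are F5, C5, G4, D4, A3: the pattern moves down a 4th.
F5→C5 is 72 − 77 = -5 semitones.

-5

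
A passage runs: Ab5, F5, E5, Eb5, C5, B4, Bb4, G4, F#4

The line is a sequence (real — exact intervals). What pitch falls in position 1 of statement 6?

G3

The unit is 3 notes. Position-1 pitches of the 3 shown cells: Ab5, Eb5, Bb4.
Extending down a 4th: F4 → C4 → G3.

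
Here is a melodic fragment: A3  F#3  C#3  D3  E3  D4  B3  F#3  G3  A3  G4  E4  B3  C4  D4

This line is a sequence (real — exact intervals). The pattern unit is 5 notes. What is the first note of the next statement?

C5

Unit = 5 notes; the statements start on A3, D4, G4, moving up a 4th each time.
One more step up a 4th gives C5.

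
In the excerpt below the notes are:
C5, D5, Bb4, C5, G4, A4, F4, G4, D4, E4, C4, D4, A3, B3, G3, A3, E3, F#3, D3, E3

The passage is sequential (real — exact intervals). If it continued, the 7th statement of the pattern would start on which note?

The 4-note cells begin on C5, G4, D4, A3, E3 — each down a 4th from the last.
Continuing: B2 → F#2. Statement 7 starts on F#2.

F#2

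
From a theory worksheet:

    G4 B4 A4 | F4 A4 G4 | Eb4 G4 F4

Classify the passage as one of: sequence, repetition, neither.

Each 3-note cell is the previous one transposed down a 2nd.

sequence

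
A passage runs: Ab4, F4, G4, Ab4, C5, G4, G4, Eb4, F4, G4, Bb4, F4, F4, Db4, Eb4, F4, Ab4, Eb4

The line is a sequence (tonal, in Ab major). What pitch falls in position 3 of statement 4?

Db4

Grouping in 6s, the 3rd note of each cell is G4, F4, Eb4.
From Eb4, down a 2nd gives Db4.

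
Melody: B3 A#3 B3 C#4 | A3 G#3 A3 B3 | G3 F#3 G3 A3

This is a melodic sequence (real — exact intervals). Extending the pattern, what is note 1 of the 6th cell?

With 4-note cells, note 1 of each statement runs B3, A3, G3.
Extending down a 2nd: F3 → Eb3 → Db3.

Db3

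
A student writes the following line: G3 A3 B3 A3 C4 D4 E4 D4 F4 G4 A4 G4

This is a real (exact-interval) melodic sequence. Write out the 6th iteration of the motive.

Ab5 Bb5 C6 Bb5

Taking 4-note groups, the heads are G3, C4, F4: the pattern moves up a 4th.
Extending up a 4th: Bb4 → Eb5 → Ab5.
Statement 6 starts on Ab5 and keeps the same exact contour: Ab5 Bb5 C6 Bb5.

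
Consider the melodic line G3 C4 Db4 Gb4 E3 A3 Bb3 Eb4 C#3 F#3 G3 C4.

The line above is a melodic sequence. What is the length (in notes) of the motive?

4

Try groups of 4 (3 cells in 12 notes):
G3 C4 Db4 Gb4 | E3 A3 Bb3 Eb4 | C#3 F#3 G3 C4
Each cell is the previous one down a 3rd — so the unit is 4 notes.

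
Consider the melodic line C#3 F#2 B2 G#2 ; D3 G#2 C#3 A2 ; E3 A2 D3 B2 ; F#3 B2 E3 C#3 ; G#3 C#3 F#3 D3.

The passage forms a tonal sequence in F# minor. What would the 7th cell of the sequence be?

With a 4-note motive the entries are C#3, D3, E3, F#3, G#3, each up a 2nd from the previous.
Continuing the starts: A3 → B3.
Statement 7 starts on B3 and keeps the same diatonic contour: B3 E3 A3 F#3.

B3 E3 A3 F#3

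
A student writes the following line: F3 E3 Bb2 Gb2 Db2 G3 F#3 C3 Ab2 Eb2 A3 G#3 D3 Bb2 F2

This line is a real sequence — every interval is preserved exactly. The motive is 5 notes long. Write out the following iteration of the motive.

The 5-note cells begin on F3, G3, A3 — each up a 2nd from the last.
Statement 4 starts on B3 and keeps the same exact contour: B3 A#3 E3 C3 G2.

B3 A#3 E3 C3 G2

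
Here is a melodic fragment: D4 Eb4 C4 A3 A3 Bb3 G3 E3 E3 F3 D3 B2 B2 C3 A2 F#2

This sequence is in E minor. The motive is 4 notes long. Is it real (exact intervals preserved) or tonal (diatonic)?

real

Each cell has the same semitone pattern (1, -3, -3) — intervals are preserved exactly.
And Eb4 lies outside E minor, so the sequence is real rather than tonal.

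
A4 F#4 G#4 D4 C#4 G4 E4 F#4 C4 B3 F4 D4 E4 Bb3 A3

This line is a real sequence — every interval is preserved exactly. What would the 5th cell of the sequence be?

Taking 5-note groups, the heads are A4, G4, F4: the pattern moves down a 2nd.
Extending down a 2nd: Eb4 → Db4.
So cell 5 is Db4 Bb3 C4 Gb3 F3.

Db4 Bb3 C4 Gb3 F3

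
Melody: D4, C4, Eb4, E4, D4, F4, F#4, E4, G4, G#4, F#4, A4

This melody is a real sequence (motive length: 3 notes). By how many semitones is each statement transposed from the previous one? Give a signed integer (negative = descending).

Taking 3-note groups, the heads are D4, E4, F#4, G#4: the pattern moves up a 2nd.
D4→E4 is 64 − 62 = 2 semitones.

2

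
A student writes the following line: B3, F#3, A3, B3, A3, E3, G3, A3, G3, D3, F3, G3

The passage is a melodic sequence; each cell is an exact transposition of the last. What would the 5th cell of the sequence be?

Eb3 Bb2 Db3 Eb3

With a 4-note motive the entries are B3, A3, G3, each down a 2nd from the previous.
Carrying on: F3 → Eb3.
From Eb3 the exact shape gives Eb3 Bb2 Db3 Eb3.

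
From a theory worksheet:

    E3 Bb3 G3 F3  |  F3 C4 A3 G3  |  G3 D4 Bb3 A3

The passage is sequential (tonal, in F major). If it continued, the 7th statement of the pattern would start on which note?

D4

Taking 4-note groups, the heads are E3, F3, G3: the pattern moves up a 2nd.
Continuing: A3 → Bb3 → C4 → D4. Statement 7 starts on D4.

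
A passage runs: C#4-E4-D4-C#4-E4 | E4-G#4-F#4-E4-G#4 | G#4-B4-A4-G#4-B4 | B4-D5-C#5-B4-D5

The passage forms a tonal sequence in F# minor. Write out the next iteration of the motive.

With a 5-note motive the entries are C#4, E4, G#4, B4, each up a 3rd from the previous.
From D5 the diatonic shape gives D5 F#5 E5 D5 F#5.

D5 F#5 E5 D5 F#5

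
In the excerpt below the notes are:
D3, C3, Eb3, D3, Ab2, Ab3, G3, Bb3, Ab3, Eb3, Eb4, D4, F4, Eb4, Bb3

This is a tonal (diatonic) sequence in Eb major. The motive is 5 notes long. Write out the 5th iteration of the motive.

F5 Eb5 G5 F5 C5

The 5-note cells begin on D3, Ab3, Eb4 — each up a 5th from the last.
Extending up a 5th: Bb4 → F5.
Statement 5 starts on F5 and keeps the same diatonic contour: F5 Eb5 G5 F5 C5.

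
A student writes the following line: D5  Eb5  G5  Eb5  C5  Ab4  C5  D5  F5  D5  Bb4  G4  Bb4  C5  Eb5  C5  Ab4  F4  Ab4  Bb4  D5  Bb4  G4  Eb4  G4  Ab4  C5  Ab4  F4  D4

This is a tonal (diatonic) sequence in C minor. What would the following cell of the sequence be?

With a 6-note motive the entries are D5, C5, Bb4, Ab4, G4, each down a 2nd from the previous.
From F4 the diatonic shape gives F4 G4 Bb4 G4 Eb4 C4.

F4 G4 Bb4 G4 Eb4 C4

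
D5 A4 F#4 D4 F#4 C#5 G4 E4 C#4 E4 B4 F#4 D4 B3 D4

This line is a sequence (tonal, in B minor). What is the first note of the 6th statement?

F#4

The 5-note cells begin on D5, C#5, B4 — each down a 2nd from the last.
Extending the heads down a 2nd: A4 → G4 → F#4.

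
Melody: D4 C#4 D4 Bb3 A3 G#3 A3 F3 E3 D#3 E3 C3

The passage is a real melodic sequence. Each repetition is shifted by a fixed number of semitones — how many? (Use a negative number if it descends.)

Unit = 4 notes; the statements start on D4, A3, E3, moving down a 4th each time.
D4→A3 is 57 − 62 = -5 semitones.

-5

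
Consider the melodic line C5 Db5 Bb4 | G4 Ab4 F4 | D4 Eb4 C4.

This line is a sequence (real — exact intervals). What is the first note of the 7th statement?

F#2

With a 3-note motive the entries are C5, G4, D4, each down a 4th from the previous.
Extending the heads down a 4th: A3 → E3 → B2 → F#2.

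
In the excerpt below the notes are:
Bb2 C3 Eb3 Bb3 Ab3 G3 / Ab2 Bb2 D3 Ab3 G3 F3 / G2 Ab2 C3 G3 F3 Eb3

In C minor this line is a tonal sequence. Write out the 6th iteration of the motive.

Unit = 6 notes; the statements start on Bb2, Ab2, G2, moving down a 2nd each time.
Continuing the starts: F2 → Eb2 → D2.
Statement 6 starts on D2 and keeps the same diatonic contour: D2 Eb2 G2 D3 C3 Bb2.

D2 Eb2 G2 D3 C3 Bb2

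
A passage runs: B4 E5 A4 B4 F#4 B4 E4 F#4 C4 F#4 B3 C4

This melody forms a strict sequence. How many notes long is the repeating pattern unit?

There are 12 notes; a 4-note unit gives 3 cells:
B4 E5 A4 B4 | F#4 B4 E4 F#4 | C4 F#4 B3 C4
That's a consistent down a 4th shift per cell, and no other grouping gives one.

4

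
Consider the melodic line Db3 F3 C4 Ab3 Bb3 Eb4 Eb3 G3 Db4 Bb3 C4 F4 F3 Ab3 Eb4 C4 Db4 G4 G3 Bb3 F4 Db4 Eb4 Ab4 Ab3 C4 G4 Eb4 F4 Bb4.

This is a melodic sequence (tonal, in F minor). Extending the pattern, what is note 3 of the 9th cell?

Db5

The unit is 6 notes. Position-3 pitches of the 5 shown cells: C4, Db4, Eb4, F4, G4.
Each moves up a 2nd. Continuing: Ab4 → Bb4 → C5 → Db5.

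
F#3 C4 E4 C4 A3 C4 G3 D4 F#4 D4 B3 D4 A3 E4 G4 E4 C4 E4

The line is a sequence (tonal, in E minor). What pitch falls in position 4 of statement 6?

With 6-note cells, note 4 of each statement runs C4, D4, E4.
Each moves up a 2nd. Continuing: F#4 → G4 → A4.

A4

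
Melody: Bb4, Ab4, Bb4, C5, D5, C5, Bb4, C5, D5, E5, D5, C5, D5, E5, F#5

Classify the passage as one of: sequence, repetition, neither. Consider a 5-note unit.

Each 5-note cell is the previous one transposed up a 2nd.

sequence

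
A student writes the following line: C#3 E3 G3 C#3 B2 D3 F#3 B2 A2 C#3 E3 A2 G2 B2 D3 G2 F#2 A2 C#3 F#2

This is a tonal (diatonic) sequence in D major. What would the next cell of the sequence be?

Unit = 4 notes; the statements start on C#3, B2, A2, G2, F#2, moving down a 2nd each time.
So cell 6 is E2 G2 B2 E2.

E2 G2 B2 E2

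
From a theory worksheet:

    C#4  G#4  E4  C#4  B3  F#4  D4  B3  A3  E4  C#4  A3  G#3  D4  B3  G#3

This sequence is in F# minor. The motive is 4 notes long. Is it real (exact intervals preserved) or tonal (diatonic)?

Every note is diatonic to F# minor.
Cell 1 has -4 semitones from note 2 to 3, but cell 3 has -3 — the interval quality changes while the contour stays the same, which is the hallmark of a tonal sequence.

tonal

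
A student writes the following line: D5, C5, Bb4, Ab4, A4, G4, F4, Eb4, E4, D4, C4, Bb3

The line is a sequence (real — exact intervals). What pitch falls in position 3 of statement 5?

D3

Grouping in 4s, the 3rd note of each cell is Bb4, F4, C4.
Each moves down a 4th. Continuing: G3 → D3.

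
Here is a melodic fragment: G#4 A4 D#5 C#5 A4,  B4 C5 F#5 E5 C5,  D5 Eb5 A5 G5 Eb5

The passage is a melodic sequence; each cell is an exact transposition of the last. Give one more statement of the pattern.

F5 Gb5 C6 Bb5 Gb5

The 5-note cells begin on G#4, B4, D5 — each up a 3rd from the last.
Statement 4 starts on F5 and keeps the same exact contour: F5 Gb5 C6 Bb5 Gb5.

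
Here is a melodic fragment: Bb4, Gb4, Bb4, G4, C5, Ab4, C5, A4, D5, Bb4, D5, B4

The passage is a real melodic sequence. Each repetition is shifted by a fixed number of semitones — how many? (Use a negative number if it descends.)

Taking 4-note groups, the heads are Bb4, C5, D5: the pattern moves up a 2nd.
Counting half-steps from Bb4 to C5: 2.

2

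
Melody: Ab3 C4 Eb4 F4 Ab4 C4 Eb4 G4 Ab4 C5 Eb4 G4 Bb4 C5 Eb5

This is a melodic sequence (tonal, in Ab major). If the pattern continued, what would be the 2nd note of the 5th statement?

With 5-note cells, note 2 of each statement runs C4, Eb4, G4.
Carrying that up a 3rd forward: Bb4 → Db5.

Db5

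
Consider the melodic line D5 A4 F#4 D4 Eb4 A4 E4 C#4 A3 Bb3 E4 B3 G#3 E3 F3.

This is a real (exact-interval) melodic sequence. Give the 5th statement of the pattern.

F#3 C#3 A#2 F#2 G2

With a 5-note motive the entries are D5, A4, E4, each down a 4th from the previous.
Continuing the starts: B3 → F#3.
So cell 5 is F#3 C#3 A#2 F#2 G2.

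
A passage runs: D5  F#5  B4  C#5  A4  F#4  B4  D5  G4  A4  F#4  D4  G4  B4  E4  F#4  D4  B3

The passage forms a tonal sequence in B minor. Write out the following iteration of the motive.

E4 G4 C#4 D4 B3 G3

Unit = 6 notes; the statements start on D5, B4, G4, moving down a 3rd each time.
So cell 4 is E4 G4 C#4 D4 B3 G3.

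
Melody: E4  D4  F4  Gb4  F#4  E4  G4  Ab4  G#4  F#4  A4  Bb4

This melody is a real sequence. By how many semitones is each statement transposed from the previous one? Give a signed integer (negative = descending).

Taking 4-note groups, the heads are E4, F#4, G#4: the pattern moves up a 2nd.
Counting half-steps from E4 to F#4: 2.

2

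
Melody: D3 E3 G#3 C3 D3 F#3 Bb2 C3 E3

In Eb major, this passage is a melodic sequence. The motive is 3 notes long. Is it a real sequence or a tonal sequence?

real

Each cell has the same semitone pattern (2, 4) — intervals are preserved exactly.
And E3 lies outside Eb major, so the sequence is real rather than tonal.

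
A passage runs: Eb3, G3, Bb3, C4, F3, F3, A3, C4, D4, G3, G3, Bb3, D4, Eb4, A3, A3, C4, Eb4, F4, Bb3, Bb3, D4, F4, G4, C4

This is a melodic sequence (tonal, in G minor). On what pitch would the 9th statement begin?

With a 5-note motive the entries are Eb3, F3, G3, A3, Bb3, each up a 2nd from the previous.
Continuing: C4 → D4 → Eb4 → F4. Statement 9 starts on F4.

F4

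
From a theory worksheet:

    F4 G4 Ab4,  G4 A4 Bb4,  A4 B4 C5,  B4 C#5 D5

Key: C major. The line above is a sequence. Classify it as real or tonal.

real

Each cell has the same semitone pattern (2, 1) — intervals are preserved exactly.
And Ab4 lies outside C major, so the sequence is real rather than tonal.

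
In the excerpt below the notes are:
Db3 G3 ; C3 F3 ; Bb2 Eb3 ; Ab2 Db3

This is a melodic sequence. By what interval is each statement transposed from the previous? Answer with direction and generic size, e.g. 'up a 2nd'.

With a 2-note motive the entries are Db3, C3, Bb2, Ab2, each down a 2nd from the previous.
From Db3 to C3: down a 2nd.

down a 2nd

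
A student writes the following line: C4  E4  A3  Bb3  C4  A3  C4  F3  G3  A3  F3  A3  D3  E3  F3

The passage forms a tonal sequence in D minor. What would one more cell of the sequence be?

The 5-note cells begin on C4, A3, F3 — each down a 3rd from the last.
Statement 4 starts on D3 and keeps the same diatonic contour: D3 F3 Bb2 C3 D3.

D3 F3 Bb2 C3 D3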